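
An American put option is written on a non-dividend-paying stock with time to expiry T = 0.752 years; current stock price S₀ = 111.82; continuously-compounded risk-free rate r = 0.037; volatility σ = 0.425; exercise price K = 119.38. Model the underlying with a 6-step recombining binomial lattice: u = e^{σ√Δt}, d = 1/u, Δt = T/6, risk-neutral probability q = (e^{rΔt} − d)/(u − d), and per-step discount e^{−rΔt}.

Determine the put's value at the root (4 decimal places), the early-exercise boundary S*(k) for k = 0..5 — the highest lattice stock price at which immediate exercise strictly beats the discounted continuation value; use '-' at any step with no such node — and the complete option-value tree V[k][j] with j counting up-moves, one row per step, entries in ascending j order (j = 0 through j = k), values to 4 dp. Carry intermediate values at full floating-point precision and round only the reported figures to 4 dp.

params: Δt=0.12533 u=1.16237 d=0.86031 q=0.47784 e^(-rΔt)=0.99537
t_6 payoffs: 74.0428 58.1248 36.6179 7.5600 0.0000 0.0000 0.0000
t_5: node(5,0) S=52.6986 payoff=66.6814 vs cont=66.1291 → 66.6814 [stop]  node(5,1) S=71.2012 payoff=48.1788 vs cont=47.6265 → 48.1788 [stop]  node(5,2) S=96.2001 payoff=23.1799 vs cont=22.6276 → 23.1799 [stop]  node(5,3) S=129.9761 payoff=0.0000 vs cont=3.9292 → 3.9292 [wait]  node(5,4) S=175.6111 payoff=0.0000 vs cont=0.0000 → 0.0000 [wait]  node(5,5) S=237.2685 payoff=0.0000 vs cont=0.0000 → 0.0000 [wait]  ⇒ S*(5)=96.2001
t_4: node(4,0) S=61.2552 payoff=58.1248 vs cont=57.5725 → 58.1248 [stop]  node(4,1) S=82.7621 payoff=36.6179 vs cont=36.0656 → 36.6179 [stop]  node(4,2) S=111.8200 payoff=7.5600 vs cont=13.9164 → 13.9164 [wait]  node(4,3) S=151.0803 payoff=0.0000 vs cont=2.0422 → 2.0422 [wait]  node(4,4) S=204.1249 payoff=0.0000 vs cont=0.0000 → 0.0000 [wait]  ⇒ S*(4)=82.7621
t_3: node(3,0) S=71.2012 payoff=48.1788 vs cont=47.6265 → 48.1788 [stop]  node(3,1) S=96.2001 payoff=23.1799 vs cont=25.6509 → 25.6509 [wait]  node(3,2) S=129.9761 payoff=0.0000 vs cont=8.2043 → 8.2043 [wait]  node(3,3) S=175.6111 payoff=0.0000 vs cont=1.0614 → 1.0614 [wait]  ⇒ S*(3)=71.2012
t_2: node(2,0) S=82.7621 payoff=36.6179 vs cont=37.2409 → 37.2409 [wait]  node(2,1) S=111.8200 payoff=7.5600 vs cont=17.2340 → 17.2340 [wait]  node(2,2) S=151.0803 payoff=0.0000 vs cont=4.7689 → 4.7689 [wait]  ⇒ S*(2)=-
t_1: node(1,0) S=96.2001 payoff=23.1799 vs cont=27.5527 → 27.5527 [wait]  node(1,1) S=129.9761 payoff=0.0000 vs cont=11.2255 → 11.2255 [wait]  ⇒ S*(1)=-
t_0: node(0,0) S=111.8200 payoff=7.5600 vs cont=19.6595 → 19.6595 [wait]  ⇒ S*(0)=-

price = 19.6595
boundary = - - - 71.2012 82.7621 96.2001
tree:
19.6595
27.5527 11.2255
37.2409 17.2340 4.7689
48.1788 25.6509 8.2043 1.0614
58.1248 36.6179 13.9164 2.0422 0.0000
66.6814 48.1788 23.1799 3.9292 0.0000 0.0000
74.0428 58.1248 36.6179 7.5600 0.0000 0.0000 0.0000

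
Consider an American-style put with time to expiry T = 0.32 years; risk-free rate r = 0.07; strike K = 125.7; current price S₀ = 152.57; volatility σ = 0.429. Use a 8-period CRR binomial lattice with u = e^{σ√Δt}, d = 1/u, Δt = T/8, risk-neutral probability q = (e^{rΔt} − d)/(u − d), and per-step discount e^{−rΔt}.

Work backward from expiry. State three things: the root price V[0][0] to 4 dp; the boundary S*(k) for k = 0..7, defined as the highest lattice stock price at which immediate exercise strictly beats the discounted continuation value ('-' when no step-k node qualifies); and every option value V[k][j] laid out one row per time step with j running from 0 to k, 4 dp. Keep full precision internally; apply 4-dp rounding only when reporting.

Δt=0.04000, u=1.08959, d=0.91778, q=0.49488, disc=e^(-rΔt)=0.99720
k=8 terminal: V=max(K-S,0) → 48.8986 34.5211 17.4521 0.0000 0.0000 0.0000 0.0000 0.0000 0.0000
k=7: j=0 S=83.6820 intr=42.0180 cont=41.6666 V=42.0180[EX]; j=1 S=99.3475 intr=26.3525 cont=26.0011 V=26.3525[EX]; j=2 S=117.9456 intr=7.7544 cont=8.7907 V=8.7907[hold]; j=3 S=140.0254 intr=0.0000 cont=0.0000 V=0.0000[hold]; j=4 S=166.2385 intr=0.0000 cont=0.0000 V=0.0000[hold]; j=5 S=197.3588 intr=0.0000 cont=0.0000 V=0.0000[hold]; j=6 S=234.3050 intr=0.0000 cont=0.0000 V=0.0000[hold]; j=7 S=278.1675 intr=0.0000 cont=0.0000 V=0.0000[hold]  S*(7)=99.3475
k=6: j=0 S=91.1789 intr=34.5211 cont=34.1696 V=34.5211[EX]; j=1 S=108.2479 intr=17.4521 cont=17.6121 V=17.6121[hold]; j=2 S=128.5122 intr=0.0000 cont=4.4279 V=4.4279[hold]; j=3 S=152.5700 intr=0.0000 cont=0.0000 V=0.0000[hold]; j=4 S=181.1315 intr=0.0000 cont=0.0000 V=0.0000[hold]; j=5 S=215.0399 intr=0.0000 cont=0.0000 V=0.0000[hold]; j=6 S=255.2960 intr=0.0000 cont=0.0000 V=0.0000[hold]  S*(6)=91.1789
k=5: j=0 S=99.3475 intr=26.3525 cont=26.0800 V=26.3525[EX]; j=1 S=117.9456 intr=7.7544 cont=11.0565 V=11.0565[hold]; j=2 S=140.0254 intr=0.0000 cont=2.2304 V=2.2304[hold]; j=3 S=166.2385 intr=0.0000 cont=0.0000 V=0.0000[hold]; j=4 S=197.3588 intr=0.0000 cont=0.0000 V=0.0000[hold]; j=5 S=234.3050 intr=0.0000 cont=0.0000 V=0.0000[hold]  S*(5)=99.3475
k=4: j=0 S=108.2479 intr=17.4521 cont=18.7303 V=18.7303[hold]; j=1 S=128.5122 intr=0.0000 cont=6.6699 V=6.6699[hold]; j=2 S=152.5700 intr=0.0000 cont=1.1234 V=1.1234[hold]; j=3 S=181.1315 intr=0.0000 cont=0.0000 V=0.0000[hold]; j=4 S=215.0399 intr=0.0000 cont=0.0000 V=0.0000[hold]  S*(4)=-
k=3: j=0 S=117.9456 intr=7.7544 cont=12.7261 V=12.7261[hold]; j=1 S=140.0254 intr=0.0000 cont=3.9141 V=3.9141[hold]; j=2 S=166.2385 intr=0.0000 cont=0.5659 V=0.5659[hold]; j=3 S=197.3588 intr=0.0000 cont=0.0000 V=0.0000[hold]  S*(3)=-
k=2: j=0 S=128.5122 intr=0.0000 cont=8.3418 V=8.3418[hold]; j=1 S=152.5700 intr=0.0000 cont=2.2508 V=2.2508[hold]; j=2 S=181.1315 intr=0.0000 cont=0.2850 V=0.2850[hold]  S*(2)=-
k=1: j=0 S=140.0254 intr=0.0000 cont=5.3126 V=5.3126[hold]; j=1 S=166.2385 intr=0.0000 cont=1.2744 V=1.2744[hold]  S*(1)=-
k=0: j=0 S=152.5700 intr=0.0000 cont=3.3049 V=3.3049[hold]  S*(0)=-

price = 3.3049
boundary = - - - - - 99.3475 91.1789 99.3475
tree:
3.3049
5.3126 1.2744
8.3418 2.2508 0.2850
12.7261 3.9141 0.5659 0.0000
18.7303 6.6699 1.1234 0.0000 0.0000
26.3525 11.0565 2.2304 0.0000 0.0000 0.0000
34.5211 17.6121 4.4279 0.0000 0.0000 0.0000 0.0000
42.0180 26.3525 8.7907 0.0000 0.0000 0.0000 0.0000 0.0000
48.8986 34.5211 17.4521 0.0000 0.0000 0.0000 0.0000 0.0000 0.0000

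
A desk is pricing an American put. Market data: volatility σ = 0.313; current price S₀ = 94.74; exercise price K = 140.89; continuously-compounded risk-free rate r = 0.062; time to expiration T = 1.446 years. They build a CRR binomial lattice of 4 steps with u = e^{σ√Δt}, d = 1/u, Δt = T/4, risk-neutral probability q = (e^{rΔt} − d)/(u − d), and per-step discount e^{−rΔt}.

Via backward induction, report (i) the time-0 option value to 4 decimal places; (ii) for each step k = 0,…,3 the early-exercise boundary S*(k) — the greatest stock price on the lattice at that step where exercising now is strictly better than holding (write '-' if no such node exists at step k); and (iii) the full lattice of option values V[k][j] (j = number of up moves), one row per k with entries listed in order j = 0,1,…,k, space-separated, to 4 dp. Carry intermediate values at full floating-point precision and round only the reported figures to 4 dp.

price = 46.1500
boundary = 94.7400 78.4880 94.7400 114.3572
tree:
46.1500
62.4020 28.6589
75.8661 46.1500 13.3178
87.0205 62.4020 26.5328 1.3590
96.2615 75.8661 46.1500 2.8535 0.0000

Δt=0.36150  u=1.20706  d=0.82846  q=0.51296  discount=0.97784
step 4 (expiry): payoffs max(K−S,0) = 96.2615 75.8661 46.1500 2.8535 0.0000
step 3: (k=3,j=0): S=53.8695, (K−S)⁺=87.0205, hold=83.8979 ⇒ V=87.0205 exercise | (k=3,j=1): S=78.4880, (K−S)⁺=62.4020, hold=59.2794 ⇒ V=62.4020 exercise | (k=3,j=2): S=114.3572, (K−S)⁺=26.5328, hold=23.4101 ⇒ V=26.5328 exercise | (k=3,j=3): S=166.6188, (K−S)⁺=0.0000, hold=1.3590 ⇒ V=1.3590 continue  boundary S*=114.3572
step 2: (k=2,j=0): S=65.0239, (K−S)⁺=75.8661, hold=72.7435 ⇒ V=75.8661 exercise | (k=2,j=1): S=94.7400, (K−S)⁺=46.1500, hold=43.0274 ⇒ V=46.1500 exercise | (k=2,j=2): S=138.0365, (K−S)⁺=2.8535, hold=13.3178 ⇒ V=13.3178 continue  boundary S*=94.7400
step 1: (k=1,j=0): S=78.4880, (K−S)⁺=62.4020, hold=59.2794 ⇒ V=62.4020 exercise | (k=1,j=1): S=114.3572, (K−S)⁺=26.5328, hold=28.6589 ⇒ V=28.6589 continue  boundary S*=78.4880
step 0: (k=0,j=0): S=94.7400, (K−S)⁺=46.1500, hold=44.0938 ⇒ V=46.1500 exercise  boundary S*=94.7400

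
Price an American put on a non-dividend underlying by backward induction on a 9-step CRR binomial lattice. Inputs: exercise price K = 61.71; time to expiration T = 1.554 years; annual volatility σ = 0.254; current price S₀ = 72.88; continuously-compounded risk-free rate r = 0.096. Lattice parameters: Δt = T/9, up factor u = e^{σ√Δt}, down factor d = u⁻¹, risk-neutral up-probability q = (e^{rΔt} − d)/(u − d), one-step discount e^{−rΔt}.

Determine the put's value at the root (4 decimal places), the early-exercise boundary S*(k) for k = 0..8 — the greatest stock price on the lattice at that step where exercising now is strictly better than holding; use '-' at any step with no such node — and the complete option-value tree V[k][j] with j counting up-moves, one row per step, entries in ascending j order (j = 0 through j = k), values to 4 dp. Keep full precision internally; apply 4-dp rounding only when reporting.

price = 1.9496
boundary = - - - - 47.7813 42.9952 47.7813 53.1001 47.7813
tree:
1.9496
3.3287 0.8923
5.5358 1.6429 0.3117
8.9323 2.9541 0.6313 0.0625
13.9287 5.1583 1.2594 0.1420 0.0000
18.7148 8.6799 2.4639 0.3226 0.0000 0.0000
23.0214 13.9287 4.6941 0.7333 0.0000 0.0000 0.0000
26.8967 18.7148 8.6099 1.6667 0.0000 0.0000 0.0000 0.0000
30.3838 23.0214 13.9287 3.7881 0.0000 0.0000 0.0000 0.0000 0.0000
33.5217 26.8967 18.7148 8.6099 0.0000 0.0000 0.0000 0.0000 0.0000 0.0000

Δt=0.17267  u=1.11132  d=0.89983  q=0.55267  discount=0.98356
step 9 (expiry): payoffs max(K−S,0) = 33.5217 26.8967 18.7148 8.6099 0.0000 0.0000 0.0000 0.0000 0.0000 0.0000
step 8: (k=8,j=0): S=31.3262, (K−S)⁺=30.3838, hold=29.3694 ⇒ V=30.3838 exercise | (k=8,j=1): S=38.6886, (K−S)⁺=23.0214, hold=22.0070 ⇒ V=23.0214 exercise | (k=8,j=2): S=47.7813, (K−S)⁺=13.9287, hold=12.9142 ⇒ V=13.9287 exercise | (k=8,j=3): S=59.0110, (K−S)⁺=2.6990, hold=3.7881 ⇒ V=3.7881 continue | (k=8,j=4): S=72.8800, (K−S)⁺=0.0000, hold=0.0000 ⇒ V=0.0000 continue | (k=8,j=5): S=90.0085, (K−S)⁺=0.0000, hold=0.0000 ⇒ V=0.0000 continue | (k=8,j=6): S=111.1627, (K−S)⁺=0.0000, hold=0.0000 ⇒ V=0.0000 continue | (k=8,j=7): S=137.2885, (K−S)⁺=0.0000, hold=0.0000 ⇒ V=0.0000 continue | (k=8,j=8): S=169.5546, (K−S)⁺=0.0000, hold=0.0000 ⇒ V=0.0000 continue  boundary S*=47.7813
step 7: (k=7,j=0): S=34.8133, (K−S)⁺=26.8967, hold=25.8823 ⇒ V=26.8967 exercise | (k=7,j=1): S=42.9952, (K−S)⁺=18.7148, hold=17.7003 ⇒ V=18.7148 exercise | (k=7,j=2): S=53.1001, (K−S)⁺=8.6099, hold=8.1875 ⇒ V=8.6099 exercise | (k=7,j=3): S=65.5799, (K−S)⁺=0.0000, hold=1.6667 ⇒ V=1.6667 continue | (k=7,j=4): S=80.9927, (K−S)⁺=0.0000, hold=0.0000 ⇒ V=0.0000 continue | (k=7,j=5): S=100.0279, (K−S)⁺=0.0000, hold=0.0000 ⇒ V=0.0000 continue | (k=7,j=6): S=123.5369, (K−S)⁺=0.0000, hold=0.0000 ⇒ V=0.0000 continue | (k=7,j=7): S=152.5710, (K−S)⁺=0.0000, hold=0.0000 ⇒ V=0.0000 continue  boundary S*=53.1001
step 6: (k=6,j=0): S=38.6886, (K−S)⁺=23.0214, hold=22.0070 ⇒ V=23.0214 exercise | (k=6,j=1): S=47.7813, (K−S)⁺=13.9287, hold=12.9142 ⇒ V=13.9287 exercise | (k=6,j=2): S=59.0110, (K−S)⁺=2.6990, hold=4.6941 ⇒ V=4.6941 continue | (k=6,j=3): S=72.8800, (K−S)⁺=0.0000, hold=0.7333 ⇒ V=0.7333 continue | (k=6,j=4): S=90.0085, (K−S)⁺=0.0000, hold=0.0000 ⇒ V=0.0000 continue | (k=6,j=5): S=111.1627, (K−S)⁺=0.0000, hold=0.0000 ⇒ V=0.0000 continue | (k=6,j=6): S=137.2885, (K−S)⁺=0.0000, hold=0.0000 ⇒ V=0.0000 continue  boundary S*=47.7813
step 5: (k=5,j=0): S=42.9952, (K−S)⁺=18.7148, hold=17.7003 ⇒ V=18.7148 exercise | (k=5,j=1): S=53.1001, (K−S)⁺=8.6099, hold=8.6799 ⇒ V=8.6799 continue | (k=5,j=2): S=65.5799, (K−S)⁺=0.0000, hold=2.4639 ⇒ V=2.4639 continue | (k=5,j=3): S=80.9927, (K−S)⁺=0.0000, hold=0.3226 ⇒ V=0.3226 continue | (k=5,j=4): S=100.0279, (K−S)⁺=0.0000, hold=0.0000 ⇒ V=0.0000 continue | (k=5,j=5): S=123.5369, (K−S)⁺=0.0000, hold=0.0000 ⇒ V=0.0000 continue  boundary S*=42.9952
step 4: (k=4,j=0): S=47.7813, (K−S)⁺=13.9287, hold=12.9523 ⇒ V=13.9287 exercise | (k=4,j=1): S=59.0110, (K−S)⁺=2.6990, hold=5.1583 ⇒ V=5.1583 continue | (k=4,j=2): S=72.8800, (K−S)⁺=0.0000, hold=1.2594 ⇒ V=1.2594 continue | (k=4,j=3): S=90.0085, (K−S)⁺=0.0000, hold=0.1420 ⇒ V=0.1420 continue | (k=4,j=4): S=111.1627, (K−S)⁺=0.0000, hold=0.0000 ⇒ V=0.0000 continue  boundary S*=47.7813
step 3: (k=3,j=0): S=53.1001, (K−S)⁺=8.6099, hold=8.9323 ⇒ V=8.9323 continue | (k=3,j=1): S=65.5799, (K−S)⁺=0.0000, hold=2.9541 ⇒ V=2.9541 continue | (k=3,j=2): S=80.9927, (K−S)⁺=0.0000, hold=0.6313 ⇒ V=0.6313 continue | (k=3,j=3): S=100.0279, (K−S)⁺=0.0000, hold=0.0625 ⇒ V=0.0625 continue  boundary S*=-
step 2: (k=2,j=0): S=59.0110, (K−S)⁺=2.6990, hold=5.5358 ⇒ V=5.5358 continue | (k=2,j=1): S=72.8800, (K−S)⁺=0.0000, hold=1.6429 ⇒ V=1.6429 continue | (k=2,j=2): S=90.0085, (K−S)⁺=0.0000, hold=0.3117 ⇒ V=0.3117 continue  boundary S*=-
step 1: (k=1,j=0): S=65.5799, (K−S)⁺=0.0000, hold=3.3287 ⇒ V=3.3287 continue | (k=1,j=1): S=80.9927, (K−S)⁺=0.0000, hold=0.8923 ⇒ V=0.8923 continue  boundary S*=-
step 0: (k=0,j=0): S=72.8800, (K−S)⁺=0.0000, hold=1.9496 ⇒ V=1.9496 continue  boundary S*=-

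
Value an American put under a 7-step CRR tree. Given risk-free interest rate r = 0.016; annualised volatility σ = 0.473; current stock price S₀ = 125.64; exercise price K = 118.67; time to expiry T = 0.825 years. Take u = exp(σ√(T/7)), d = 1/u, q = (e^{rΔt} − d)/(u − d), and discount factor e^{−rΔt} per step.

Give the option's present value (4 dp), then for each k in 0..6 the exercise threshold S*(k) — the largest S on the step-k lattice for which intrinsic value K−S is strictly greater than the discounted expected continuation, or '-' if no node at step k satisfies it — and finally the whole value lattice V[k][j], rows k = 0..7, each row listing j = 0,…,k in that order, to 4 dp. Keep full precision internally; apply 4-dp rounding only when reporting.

price = 17.3614
boundary = - - - - 65.6207 77.1903 90.7997
tree:
17.3614
24.1396 9.6421
32.5755 14.5427 4.0492
42.4363 21.3752 6.7494 0.9624
53.0493 30.4115 11.0770 1.8033 0.0000
62.8848 41.4797 17.8147 3.3787 0.0000 0.0000
71.2461 53.0493 27.8703 6.3306 0.0000 0.0000 0.0000
78.3542 62.8848 41.4797 11.8614 0.0000 0.0000 0.0000 0.0000

Δt=0.11786  u=1.17631  d=0.85012  q=0.46528  discount=0.99812
step 7 (expiry): payoffs max(K−S,0) = 78.3542 62.8848 41.4797 11.8614 0.0000 0.0000 0.0000 0.0000
step 6: (k=6,j=0): S=47.4239, (K−S)⁺=71.2461, hold=71.0226 ⇒ V=71.2461 exercise | (k=6,j=1): S=65.6207, (K−S)⁺=53.0493, hold=52.8258 ⇒ V=53.0493 exercise | (k=6,j=2): S=90.7997, (K−S)⁺=27.8703, hold=27.6468 ⇒ V=27.8703 exercise | (k=6,j=3): S=125.6400, (K−S)⁺=0.0000, hold=6.3306 ⇒ V=6.3306 continue | (k=6,j=4): S=173.8487, (K−S)⁺=0.0000, hold=0.0000 ⇒ V=0.0000 continue | (k=6,j=5): S=240.5554, (K−S)⁺=0.0000, hold=0.0000 ⇒ V=0.0000 continue | (k=6,j=6): S=332.8578, (K−S)⁺=0.0000, hold=0.0000 ⇒ V=0.0000 continue  boundary S*=90.7997
step 5: (k=5,j=0): S=55.7852, (K−S)⁺=62.8848, hold=62.6612 ⇒ V=62.8848 exercise | (k=5,j=1): S=77.1903, (K−S)⁺=41.4797, hold=41.2562 ⇒ V=41.4797 exercise | (k=5,j=2): S=106.8086, (K−S)⁺=11.8614, hold=17.8147 ⇒ V=17.8147 continue | (k=5,j=3): S=147.7916, (K−S)⁺=0.0000, hold=3.3787 ⇒ V=3.3787 continue | (k=5,j=4): S=204.5000, (K−S)⁺=0.0000, hold=0.0000 ⇒ V=0.0000 continue | (k=5,j=5): S=282.9678, (K−S)⁺=0.0000, hold=0.0000 ⇒ V=0.0000 continue  boundary S*=77.1903
step 4: (k=4,j=0): S=65.6207, (K−S)⁺=53.0493, hold=52.8258 ⇒ V=53.0493 exercise | (k=4,j=1): S=90.7997, (K−S)⁺=27.8703, hold=30.4115 ⇒ V=30.4115 continue | (k=4,j=2): S=125.6400, (K−S)⁺=0.0000, hold=11.0770 ⇒ V=11.0770 continue | (k=4,j=3): S=173.8487, (K−S)⁺=0.0000, hold=1.8033 ⇒ V=1.8033 continue | (k=4,j=4): S=240.5554, (K−S)⁺=0.0000, hold=0.0000 ⇒ V=0.0000 continue  boundary S*=65.6207
step 3: (k=3,j=0): S=77.1903, (K−S)⁺=41.4797, hold=42.4363 ⇒ V=42.4363 continue | (k=3,j=1): S=106.8086, (K−S)⁺=11.8614, hold=21.3752 ⇒ V=21.3752 continue | (k=3,j=2): S=147.7916, (K−S)⁺=0.0000, hold=6.7494 ⇒ V=6.7494 continue | (k=3,j=3): S=204.5000, (K−S)⁺=0.0000, hold=0.9624 ⇒ V=0.9624 continue  boundary S*=-
step 2: (k=2,j=0): S=90.7997, (K−S)⁺=27.8703, hold=32.5755 ⇒ V=32.5755 continue | (k=2,j=1): S=125.6400, (K−S)⁺=0.0000, hold=14.5427 ⇒ V=14.5427 continue | (k=2,j=2): S=173.8487, (K−S)⁺=0.0000, hold=4.0492 ⇒ V=4.0492 continue  boundary S*=-
step 1: (k=1,j=0): S=106.8086, (K−S)⁺=11.8614, hold=24.1396 ⇒ V=24.1396 continue | (k=1,j=1): S=147.7916, (K−S)⁺=0.0000, hold=9.6421 ⇒ V=9.6421 continue  boundary S*=-
step 0: (k=0,j=0): S=125.6400, (K−S)⁺=0.0000, hold=17.3614 ⇒ V=17.3614 continue  boundary S*=-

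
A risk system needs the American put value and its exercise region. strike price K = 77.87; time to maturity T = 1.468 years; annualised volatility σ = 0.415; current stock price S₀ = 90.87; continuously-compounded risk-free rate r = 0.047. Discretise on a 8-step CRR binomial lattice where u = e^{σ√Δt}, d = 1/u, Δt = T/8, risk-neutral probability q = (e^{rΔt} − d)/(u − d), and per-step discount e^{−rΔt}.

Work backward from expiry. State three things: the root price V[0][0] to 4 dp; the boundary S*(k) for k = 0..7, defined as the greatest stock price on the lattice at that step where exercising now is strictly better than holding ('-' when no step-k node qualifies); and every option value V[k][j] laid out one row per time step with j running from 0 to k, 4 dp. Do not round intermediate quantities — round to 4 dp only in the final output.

Δt=0.18350, u=1.19455, d=0.83713, q=0.47991, disc=e^(-rΔt)=0.99141
k=8 terminal: V=max(K-S,0) → 55.9534 46.5959 33.2431 14.1892 0.0000 0.0000 0.0000 0.0000 0.0000
k=7: j=0 S=26.1806 intr=51.6894 cont=51.0207 V=51.6894[EX]; j=1 S=37.3586 intr=40.5114 cont=39.8427 V=40.5114[EX]; j=2 S=53.3093 intr=24.5607 cont=23.8920 V=24.5607[EX]; j=3 S=76.0702 intr=1.7998 cont=7.3163 V=7.3163[hold]; j=4 S=108.5491 intr=0.0000 cont=0.0000 V=0.0000[hold]; j=5 S=154.8953 intr=0.0000 cont=0.0000 V=0.0000[hold]; j=6 S=221.0294 intr=0.0000 cont=0.0000 V=0.0000[hold]; j=7 S=315.4001 intr=0.0000 cont=0.0000 V=0.0000[hold]  S*(7)=53.3093
k=6: j=0 S=31.2741 intr=46.5959 cont=45.9272 V=46.5959[EX]; j=1 S=44.6269 intr=33.2431 cont=32.5744 V=33.2431[EX]; j=2 S=63.6808 intr=14.1892 cont=16.1451 V=16.1451[hold]; j=3 S=90.8700 intr=0.0000 cont=3.7725 V=3.7725[hold]; j=4 S=129.6679 intr=0.0000 cont=0.0000 V=0.0000[hold]; j=5 S=185.0308 intr=0.0000 cont=0.0000 V=0.0000[hold]; j=6 S=264.0316 intr=0.0000 cont=0.0000 V=0.0000[hold]  S*(6)=44.6269
k=5: j=0 S=37.3586 intr=40.5114 cont=39.8427 V=40.5114[EX]; j=1 S=53.3093 intr=24.5607 cont=24.8226 V=24.8226[hold]; j=2 S=76.0702 intr=1.7998 cont=10.1198 V=10.1198[hold]; j=3 S=108.5491 intr=0.0000 cont=1.9452 V=1.9452[hold]; j=4 S=154.8953 intr=0.0000 cont=0.0000 V=0.0000[hold]; j=5 S=221.0294 intr=0.0000 cont=0.0000 V=0.0000[hold]  S*(5)=37.3586
k=4: j=0 S=44.6269 intr=33.2431 cont=32.6990 V=33.2431[EX]; j=1 S=63.6808 intr=14.1892 cont=17.6140 V=17.6140[hold]; j=2 S=90.8700 intr=0.0000 cont=6.1435 V=6.1435[hold]; j=3 S=129.6679 intr=0.0000 cont=1.0030 V=1.0030[hold]; j=4 S=185.0308 intr=0.0000 cont=0.0000 V=0.0000[hold]  S*(4)=44.6269
k=3: j=0 S=53.3093 intr=24.5607 cont=25.5215 V=25.5215[hold]; j=1 S=76.0702 intr=1.7998 cont=12.0053 V=12.0053[hold]; j=2 S=108.5491 intr=0.0000 cont=3.6450 V=3.6450[hold]; j=3 S=154.8953 intr=0.0000 cont=0.5172 V=0.5172[hold]  S*(3)=-
k=2: j=0 S=63.6808 intr=14.1892 cont=18.8715 V=18.8715[hold]; j=1 S=90.8700 intr=0.0000 cont=7.9245 V=7.9245[hold]; j=2 S=129.6679 intr=0.0000 cont=2.1255 V=2.1255[hold]  S*(2)=-
k=1: j=0 S=76.0702 intr=1.7998 cont=13.5010 V=13.5010[hold]; j=1 S=108.5491 intr=0.0000 cont=5.0973 V=5.0973[hold]  S*(1)=-
k=0: j=0 S=90.8700 intr=0.0000 cont=9.3867 V=9.3867[hold]  S*(0)=-

price = 9.3867
boundary = - - - - 44.6269 37.3586 44.6269 53.3093
tree:
9.3867
13.5010 5.0973
18.8715 7.9245 2.1255
25.5215 12.0053 3.6450 0.5172
33.2431 17.6140 6.1435 1.0030 0.0000
40.5114 24.8226 10.1198 1.9452 0.0000 0.0000
46.5959 33.2431 16.1451 3.7725 0.0000 0.0000 0.0000
51.6894 40.5114 24.5607 7.3163 0.0000 0.0000 0.0000 0.0000
55.9534 46.5959 33.2431 14.1892 0.0000 0.0000 0.0000 0.0000 0.0000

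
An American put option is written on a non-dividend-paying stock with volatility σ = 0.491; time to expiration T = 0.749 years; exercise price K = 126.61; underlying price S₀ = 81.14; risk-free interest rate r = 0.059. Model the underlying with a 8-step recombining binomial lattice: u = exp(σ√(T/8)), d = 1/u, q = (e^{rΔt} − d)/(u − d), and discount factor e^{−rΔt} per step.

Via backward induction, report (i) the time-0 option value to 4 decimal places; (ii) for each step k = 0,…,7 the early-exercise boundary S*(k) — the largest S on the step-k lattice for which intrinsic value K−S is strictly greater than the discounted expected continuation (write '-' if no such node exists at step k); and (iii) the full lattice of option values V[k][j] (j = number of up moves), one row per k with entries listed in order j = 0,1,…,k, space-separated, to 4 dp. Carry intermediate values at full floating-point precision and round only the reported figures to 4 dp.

params: Δt=0.09362 u=1.16211 d=0.86050 q=0.48088 e^(-rΔt)=0.99449
t_8 payoffs: 102.2174 93.6678 82.1216 66.5285 45.4700 17.0305 0.0000 0.0000 0.0000
t_7: node(7,0) S=28.3468 payoff=98.2632 vs cont=97.5657 → 98.2632 [stop]  node(7,1) S=38.2824 payoff=88.3276 vs cont=87.6302 → 88.3276 [stop]  node(7,2) S=51.7003 payoff=74.9097 vs cont=74.2122 → 74.9097 [stop]  node(7,3) S=69.8213 payoff=56.7887 vs cont=56.0913 → 56.7887 [stop]  node(7,4) S=94.2936 payoff=32.3164 vs cont=31.6190 → 32.3164 [stop]  node(7,5) S=127.3434 payoff=0.0000 vs cont=8.7922 → 8.7922 [wait]  node(7,6) S=171.9772 payoff=0.0000 vs cont=0.0000 → 0.0000 [wait]  node(7,7) S=232.2551 payoff=0.0000 vs cont=0.0000 → 0.0000 [wait]  ⇒ S*(7)=94.2936
t_6: node(6,0) S=32.9422 payoff=93.6678 vs cont=92.9704 → 93.6678 [stop]  node(6,1) S=44.4884 payoff=82.1216 vs cont=81.4242 → 82.1216 [stop]  node(6,2) S=60.0815 payoff=66.5285 vs cont=65.8311 → 66.5285 [stop]  node(6,3) S=81.1400 payoff=45.4700 vs cont=44.7726 → 45.4700 [stop]  node(6,4) S=109.5795 payoff=17.0305 vs cont=20.8885 → 20.8885 [wait]  node(6,5) S=147.9870 payoff=0.0000 vs cont=4.5391 → 4.5391 [wait]  node(6,6) S=199.8564 payoff=0.0000 vs cont=0.0000 → 0.0000 [wait]  ⇒ S*(6)=81.1400
t_5: node(5,0) S=38.2824 payoff=88.3276 vs cont=87.6302 → 88.3276 [stop]  node(5,1) S=51.7003 payoff=74.9097 vs cont=74.2122 → 74.9097 [stop]  node(5,2) S=69.8213 payoff=56.7887 vs cont=56.0913 → 56.7887 [stop]  node(5,3) S=94.2936 payoff=32.3164 vs cont=33.4640 → 33.4640 [wait]  node(5,4) S=127.3434 payoff=0.0000 vs cont=12.9547 → 12.9547 [wait]  node(5,5) S=171.9772 payoff=0.0000 vs cont=2.3434 → 2.3434 [wait]  ⇒ S*(5)=69.8213
t_4: node(4,0) S=44.4884 payoff=82.1216 vs cont=81.4242 → 82.1216 [stop]  node(4,1) S=60.0815 payoff=66.5285 vs cont=65.8311 → 66.5285 [stop]  node(4,2) S=81.1400 payoff=45.4700 vs cont=45.3213 → 45.4700 [stop]  node(4,3) S=109.5795 payoff=17.0305 vs cont=23.4715 → 23.4715 [wait]  node(4,4) S=147.9870 payoff=0.0000 vs cont=7.8087 → 7.8087 [wait]  ⇒ S*(4)=81.1400
t_3: node(3,0) S=51.7003 payoff=74.9097 vs cont=74.2122 → 74.9097 [stop]  node(3,1) S=69.8213 payoff=56.7887 vs cont=56.0913 → 56.7887 [stop]  node(3,2) S=94.2936 payoff=32.3164 vs cont=34.6992 → 34.6992 [wait]  node(3,3) S=127.3434 payoff=0.0000 vs cont=15.8518 → 15.8518 [wait]  ⇒ S*(3)=69.8213
t_2: node(2,0) S=60.0815 payoff=66.5285 vs cont=65.8311 → 66.5285 [stop]  node(2,1) S=81.1400 payoff=45.4700 vs cont=45.9121 → 45.9121 [wait]  node(2,2) S=109.5795 payoff=17.0305 vs cont=25.4947 → 25.4947 [wait]  ⇒ S*(2)=60.0815
t_1: node(1,0) S=69.8213 payoff=56.7887 vs cont=56.3027 → 56.7887 [stop]  node(1,1) S=94.2936 payoff=32.3164 vs cont=35.8950 → 35.8950 [wait]  ⇒ S*(1)=69.8213
t_0: node(0,0) S=81.1400 payoff=45.4700 vs cont=46.4839 → 46.4839 [wait]  ⇒ S*(0)=-

price = 46.4839
boundary = - 69.8213 60.0815 69.8213 81.1400 69.8213 81.1400 94.2936
tree:
46.4839
56.7887 35.8950
66.5285 45.9121 25.4947
74.9097 56.7887 34.6992 15.8518
82.1216 66.5285 45.4700 23.4715 7.8087
88.3276 74.9097 56.7887 33.4640 12.9547 2.3434
93.6678 82.1216 66.5285 45.4700 20.8885 4.5391 0.0000
98.2632 88.3276 74.9097 56.7887 32.3164 8.7922 0.0000 0.0000
102.2174 93.6678 82.1216 66.5285 45.4700 17.0305 0.0000 0.0000 0.0000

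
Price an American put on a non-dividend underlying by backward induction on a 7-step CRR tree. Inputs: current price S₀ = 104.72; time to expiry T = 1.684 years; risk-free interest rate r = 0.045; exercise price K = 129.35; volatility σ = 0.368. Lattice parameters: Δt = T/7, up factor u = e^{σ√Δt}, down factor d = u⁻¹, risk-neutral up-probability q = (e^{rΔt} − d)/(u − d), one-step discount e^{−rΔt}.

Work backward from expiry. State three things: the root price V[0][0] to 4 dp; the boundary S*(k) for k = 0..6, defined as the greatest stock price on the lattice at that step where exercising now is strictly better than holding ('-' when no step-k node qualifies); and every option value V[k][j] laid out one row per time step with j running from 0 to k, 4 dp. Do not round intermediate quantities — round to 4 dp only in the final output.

Δt=0.24057  u=1.19781  d=0.83486  q=0.48499  discount=0.98923
step 7 (expiry): payoffs max(K−S,0) = 99.7489 86.8797 68.4155 41.9240 3.9151 0.0000 0.0000 0.0000
step 6: (k=6,j=0): S=35.4566, (K−S)⁺=93.8934, hold=92.5007 ⇒ V=93.8934 exercise | (k=6,j=1): S=50.8715, (K−S)⁺=78.4785, hold=77.0858 ⇒ V=78.4785 exercise | (k=6,j=2): S=72.9881, (K−S)⁺=56.3619, hold=54.9692 ⇒ V=56.3619 exercise | (k=6,j=3): S=104.7200, (K−S)⁺=24.6300, hold=23.2372 ⇒ V=24.6300 exercise | (k=6,j=4): S=150.2475, (K−S)⁺=0.0000, hold=1.9946 ⇒ V=1.9946 continue | (k=6,j=5): S=215.5683, (K−S)⁺=0.0000, hold=0.0000 ⇒ V=0.0000 continue | (k=6,j=6): S=309.2877, (K−S)⁺=0.0000, hold=0.0000 ⇒ V=0.0000 continue  boundary S*=104.7200
step 5: (k=5,j=0): S=42.4703, (K−S)⁺=86.8797, hold=85.4869 ⇒ V=86.8797 exercise | (k=5,j=1): S=60.9345, (K−S)⁺=68.4155, hold=67.0228 ⇒ V=68.4155 exercise | (k=5,j=2): S=87.4260, (K−S)⁺=41.9240, hold=40.5312 ⇒ V=41.9240 exercise | (k=5,j=3): S=125.4349, (K−S)⁺=3.9151, hold=13.5051 ⇒ V=13.5051 continue | (k=5,j=4): S=179.9683, (K−S)⁺=0.0000, hold=1.0162 ⇒ V=1.0162 continue | (k=5,j=5): S=258.2104, (K−S)⁺=0.0000, hold=0.0000 ⇒ V=0.0000 continue  boundary S*=87.4260
step 4: (k=4,j=0): S=50.8715, (K−S)⁺=78.4785, hold=77.0858 ⇒ V=78.4785 exercise | (k=4,j=1): S=72.9881, (K−S)⁺=56.3619, hold=54.9692 ⇒ V=56.3619 exercise | (k=4,j=2): S=104.7200, (K−S)⁺=24.6300, hold=27.8382 ⇒ V=27.8382 continue | (k=4,j=3): S=150.2475, (K−S)⁺=0.0000, hold=7.3680 ⇒ V=7.3680 continue | (k=4,j=4): S=215.5683, (K−S)⁺=0.0000, hold=0.5177 ⇒ V=0.5177 continue  boundary S*=72.9881
step 3: (k=3,j=0): S=60.9345, (K−S)⁺=68.4155, hold=67.0228 ⇒ V=68.4155 exercise | (k=3,j=1): S=87.4260, (K−S)⁺=41.9240, hold=42.0704 ⇒ V=42.0704 continue | (k=3,j=2): S=125.4349, (K−S)⁺=3.9151, hold=17.7176 ⇒ V=17.7176 continue | (k=3,j=3): S=179.9683, (K−S)⁺=0.0000, hold=4.0021 ⇒ V=4.0021 continue  boundary S*=60.9345
step 2: (k=2,j=0): S=72.9881, (K−S)⁺=56.3619, hold=55.0394 ⇒ V=56.3619 exercise | (k=2,j=1): S=104.7200, (K−S)⁺=24.6300, hold=29.9338 ⇒ V=29.9338 continue | (k=2,j=2): S=150.2475, (K−S)⁺=0.0000, hold=10.9466 ⇒ V=10.9466 continue  boundary S*=72.9881
step 1: (k=1,j=0): S=87.4260, (K−S)⁺=41.9240, hold=43.0758 ⇒ V=43.0758 continue | (k=1,j=1): S=125.4349, (K−S)⁺=3.9151, hold=20.5021 ⇒ V=20.5021 continue  boundary S*=-
step 0: (k=0,j=0): S=104.7200, (K−S)⁺=24.6300, hold=31.7819 ⇒ V=31.7819 continue  boundary S*=-

price = 31.7819
boundary = - - 72.9881 60.9345 72.9881 87.4260 104.7200
tree:
31.7819
43.0758 20.5021
56.3619 29.9338 10.9466
68.4155 42.0704 17.7176 4.0021
78.4785 56.3619 27.8382 7.3680 0.5177
86.8797 68.4155 41.9240 13.5051 1.0162 0.0000
93.8934 78.4785 56.3619 24.6300 1.9946 0.0000 0.0000
99.7489 86.8797 68.4155 41.9240 3.9151 0.0000 0.0000 0.0000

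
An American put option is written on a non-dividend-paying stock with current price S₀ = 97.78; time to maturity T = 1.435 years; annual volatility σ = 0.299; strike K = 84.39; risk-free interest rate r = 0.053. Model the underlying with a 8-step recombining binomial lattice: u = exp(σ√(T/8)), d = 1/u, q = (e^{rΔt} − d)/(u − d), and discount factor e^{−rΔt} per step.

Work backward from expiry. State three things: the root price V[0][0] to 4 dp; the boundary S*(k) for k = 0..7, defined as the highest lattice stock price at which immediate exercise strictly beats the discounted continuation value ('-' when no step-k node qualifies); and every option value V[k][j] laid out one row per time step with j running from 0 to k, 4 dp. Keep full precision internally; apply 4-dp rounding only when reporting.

Δt=0.17938, u=1.13500, d=0.88106, q=0.50600, disc=e^(-rΔt)=0.99054
k=8 terminal: V=max(K-S,0) → 48.8861 38.6528 25.4699 8.4874 0.0000 0.0000 0.0000 0.0000 0.0000
k=7: j=0 S=40.2971 intr=44.0929 cont=43.2945 V=44.0929[EX]; j=1 S=51.9119 intr=32.4781 cont=31.6796 V=32.4781[EX]; j=2 S=66.8744 intr=17.5156 cont=16.7171 V=17.5156[EX]; j=3 S=86.1496 intr=0.0000 cont=4.1531 V=4.1531[hold]; j=4 S=110.9805 intr=0.0000 cont=0.0000 V=0.0000[hold]; j=5 S=142.9684 intr=0.0000 cont=0.0000 V=0.0000[hold]; j=6 S=184.1762 intr=0.0000 cont=0.0000 V=0.0000[hold]; j=7 S=237.2612 intr=0.0000 cont=0.0000 V=0.0000[hold]  S*(7)=66.8744
k=6: j=0 S=45.7372 intr=38.6528 cont=37.8543 V=38.6528[EX]; j=1 S=58.9201 intr=25.4699 cont=24.6714 V=25.4699[EX]; j=2 S=75.9026 intr=8.4874 cont=10.6524 V=10.6524[hold]; j=3 S=97.7800 intr=0.0000 cont=2.0322 V=2.0322[hold]; j=4 S=125.9631 intr=0.0000 cont=0.0000 V=0.0000[hold]; j=5 S=162.2694 intr=0.0000 cont=0.0000 V=0.0000[hold]; j=6 S=209.0403 intr=0.0000 cont=0.0000 V=0.0000[hold]  S*(6)=58.9201
k=5: j=0 S=51.9119 intr=32.4781 cont=31.6796 V=32.4781[EX]; j=1 S=66.8744 intr=17.5156 cont=17.8022 V=17.8022[hold]; j=2 S=86.1496 intr=0.0000 cont=6.2311 V=6.2311[hold]; j=3 S=110.9805 intr=0.0000 cont=0.9944 V=0.9944[hold]; j=4 S=142.9684 intr=0.0000 cont=0.0000 V=0.0000[hold]; j=5 S=184.1762 intr=0.0000 cont=0.0000 V=0.0000[hold]  S*(5)=51.9119
k=4: j=0 S=58.9201 intr=25.4699 cont=24.8151 V=25.4699[EX]; j=1 S=75.9026 intr=8.4874 cont=11.8342 V=11.8342[hold]; j=2 S=97.7800 intr=0.0000 cont=3.5475 V=3.5475[hold]; j=3 S=125.9631 intr=0.0000 cont=0.4866 V=0.4866[hold]; j=4 S=162.2694 intr=0.0000 cont=0.0000 V=0.0000[hold]  S*(4)=58.9201
k=3: j=0 S=66.8744 intr=17.5156 cont=18.3946 V=18.3946[hold]; j=1 S=86.1496 intr=0.0000 cont=7.5688 V=7.5688[hold]; j=2 S=110.9805 intr=0.0000 cont=1.9798 V=1.9798[hold]; j=3 S=142.9684 intr=0.0000 cont=0.2381 V=0.2381[hold]  S*(3)=-
k=2: j=0 S=75.9026 intr=8.4874 cont=12.7945 V=12.7945[hold]; j=1 S=97.7800 intr=0.0000 cont=4.6959 V=4.6959[hold]; j=2 S=125.9631 intr=0.0000 cont=1.0881 V=1.0881[hold]  S*(2)=-
k=1: j=0 S=86.1496 intr=0.0000 cont=8.6144 V=8.6144[hold]; j=1 S=110.9805 intr=0.0000 cont=2.8432 V=2.8432[hold]  S*(1)=-
k=0: j=0 S=97.7800 intr=0.0000 cont=5.6403 V=5.6403[hold]  S*(0)=-

price = 5.6403
boundary = - - - - 58.9201 51.9119 58.9201 66.8744
tree:
5.6403
8.6144 2.8432
12.7945 4.6959 1.0881
18.3946 7.5688 1.9798 0.2381
25.4699 11.8342 3.5475 0.4866 0.0000
32.4781 17.8022 6.2311 0.9944 0.0000 0.0000
38.6528 25.4699 10.6524 2.0322 0.0000 0.0000 0.0000
44.0929 32.4781 17.5156 4.1531 0.0000 0.0000 0.0000 0.0000
48.8861 38.6528 25.4699 8.4874 0.0000 0.0000 0.0000 0.0000 0.0000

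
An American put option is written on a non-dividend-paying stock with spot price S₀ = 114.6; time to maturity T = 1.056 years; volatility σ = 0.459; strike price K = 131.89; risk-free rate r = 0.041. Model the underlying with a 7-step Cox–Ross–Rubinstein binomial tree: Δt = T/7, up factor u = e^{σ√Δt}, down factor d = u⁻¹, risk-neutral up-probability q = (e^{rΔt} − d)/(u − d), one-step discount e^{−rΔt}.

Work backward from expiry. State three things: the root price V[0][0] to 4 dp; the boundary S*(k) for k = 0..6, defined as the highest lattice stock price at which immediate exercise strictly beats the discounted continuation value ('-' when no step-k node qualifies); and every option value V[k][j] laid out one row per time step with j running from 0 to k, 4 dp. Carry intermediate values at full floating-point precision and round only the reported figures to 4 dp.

Δt=0.15086, u=1.19516, d=0.83671, q=0.47286, disc=e^(-rΔt)=0.99383
k=7 terminal: V=max(K-S,0) → 98.9888 84.8940 64.7610 36.0030 0.0000 0.0000 0.0000 0.0000
k=6: j=0 S=39.3220 intr=92.5680 cont=91.7547 V=92.5680[EX]; j=1 S=56.1676 intr=75.7224 cont=74.9092 V=75.7224[EX]; j=2 S=80.2297 intr=51.6603 cont=50.8471 V=51.6603[EX]; j=3 S=114.6000 intr=17.2900 cont=18.8617 V=18.8617[hold]; j=4 S=163.6945 intr=0.0000 cont=0.0000 V=0.0000[hold]; j=5 S=233.8211 intr=0.0000 cont=0.0000 V=0.0000[hold]; j=6 S=333.9898 intr=0.0000 cont=0.0000 V=0.0000[hold]  S*(6)=80.2297
k=5: j=0 S=46.9960 intr=84.8940 cont=84.0808 V=84.8940[EX]; j=1 S=67.1290 intr=64.7610 cont=63.9477 V=64.7610[EX]; j=2 S=95.8870 intr=36.0030 cont=35.9283 V=36.0030[EX]; j=3 S=136.9649 intr=0.0000 cont=9.8815 V=9.8815[hold]; j=4 S=195.6406 intr=0.0000 cont=0.0000 V=0.0000[hold]; j=5 S=279.4528 intr=0.0000 cont=0.0000 V=0.0000[hold]  S*(5)=95.8870
k=4: j=0 S=56.1676 intr=75.7224 cont=74.9092 V=75.7224[EX]; j=1 S=80.2297 intr=51.6603 cont=50.8471 V=51.6603[EX]; j=2 S=114.6000 intr=17.2900 cont=23.5054 V=23.5054[hold]; j=3 S=163.6945 intr=0.0000 cont=5.1768 V=5.1768[hold]; j=4 S=233.8211 intr=0.0000 cont=0.0000 V=0.0000[hold]  S*(4)=80.2297
k=3: j=0 S=67.1290 intr=64.7610 cont=63.9477 V=64.7610[EX]; j=1 S=95.8870 intr=36.0030 cont=38.1106 V=38.1106[hold]; j=2 S=136.9649 intr=0.0000 cont=14.7471 V=14.7471[hold]; j=3 S=195.6406 intr=0.0000 cont=2.7121 V=2.7121[hold]  S*(3)=67.1290
k=2: j=0 S=80.2297 intr=51.6603 cont=51.8375 V=51.8375[hold]; j=1 S=114.6000 intr=17.2900 cont=26.8961 V=26.8961[hold]; j=2 S=163.6945 intr=0.0000 cont=9.0004 V=9.0004[hold]  S*(2)=-
k=1: j=0 S=95.8870 intr=36.0030 cont=39.7969 V=39.7969[hold]; j=1 S=136.9649 intr=0.0000 cont=18.3204 V=18.3204[hold]  S*(1)=-
k=0: j=0 S=114.6000 intr=17.2900 cont=29.4588 V=29.4588[hold]  S*(0)=-

price = 29.4588
boundary = - - - 67.1290 80.2297 95.8870 80.2297
tree:
29.4588
39.7969 18.3204
51.8375 26.8961 9.0004
64.7610 38.1106 14.7471 2.7121
75.7224 51.6603 23.5054 5.1768 0.0000
84.8940 64.7610 36.0030 9.8815 0.0000 0.0000
92.5680 75.7224 51.6603 18.8617 0.0000 0.0000 0.0000
98.9888 84.8940 64.7610 36.0030 0.0000 0.0000 0.0000 0.0000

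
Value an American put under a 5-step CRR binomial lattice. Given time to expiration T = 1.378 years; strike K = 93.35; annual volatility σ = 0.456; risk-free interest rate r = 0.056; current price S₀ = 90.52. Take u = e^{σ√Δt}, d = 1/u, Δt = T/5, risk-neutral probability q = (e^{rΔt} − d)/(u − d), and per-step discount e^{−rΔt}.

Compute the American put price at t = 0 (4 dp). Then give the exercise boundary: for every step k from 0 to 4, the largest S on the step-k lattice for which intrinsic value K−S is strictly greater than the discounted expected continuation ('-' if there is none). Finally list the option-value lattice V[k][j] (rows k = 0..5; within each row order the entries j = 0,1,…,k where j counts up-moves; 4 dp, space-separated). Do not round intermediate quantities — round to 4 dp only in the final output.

price = 18.2606
boundary = - - 56.0807 44.1416 56.0807
tree:
18.2606
26.6133 9.5408
37.2693 15.5983 3.0952
49.2084 24.6955 5.9602 0.0000
58.6057 37.2693 11.4772 0.0000 0.0000
66.0025 49.2084 22.1009 0.0000 0.0000 0.0000

Δt=0.27560  u=1.27047  d=0.78711  q=0.47261  discount=0.98468
step 5 (expiry): payoffs max(K−S,0) = 66.0025 49.2084 22.1009 0.0000 0.0000 0.0000
step 4: (k=4,j=0): S=34.7443, (K−S)⁺=58.6057, hold=57.1761 ⇒ V=58.6057 exercise | (k=4,j=1): S=56.0807, (K−S)⁺=37.2693, hold=35.8396 ⇒ V=37.2693 exercise | (k=4,j=2): S=90.5200, (K−S)⁺=2.8300, hold=11.4772 ⇒ V=11.4772 continue | (k=4,j=3): S=146.1084, (K−S)⁺=0.0000, hold=0.0000 ⇒ V=0.0000 continue | (k=4,j=4): S=235.8338, (K−S)⁺=0.0000, hold=0.0000 ⇒ V=0.0000 continue  boundary S*=56.0807
step 3: (k=3,j=0): S=44.1416, (K−S)⁺=49.2084, hold=47.7787 ⇒ V=49.2084 exercise | (k=3,j=1): S=71.2491, (K−S)⁺=22.1009, hold=24.6955 ⇒ V=24.6955 continue | (k=3,j=2): S=115.0032, (K−S)⁺=0.0000, hold=5.9602 ⇒ V=5.9602 continue | (k=3,j=3): S=185.6268, (K−S)⁺=0.0000, hold=0.0000 ⇒ V=0.0000 continue  boundary S*=44.1416
step 2: (k=2,j=0): S=56.0807, (K−S)⁺=37.2693, hold=37.0470 ⇒ V=37.2693 exercise | (k=2,j=1): S=90.5200, (K−S)⁺=2.8300, hold=15.5983 ⇒ V=15.5983 continue | (k=2,j=2): S=146.1084, (K−S)⁺=0.0000, hold=3.0952 ⇒ V=3.0952 continue  boundary S*=56.0807
step 1: (k=1,j=0): S=71.2491, (K−S)⁺=22.1009, hold=26.6133 ⇒ V=26.6133 continue | (k=1,j=1): S=115.0032, (K−S)⁺=0.0000, hold=9.5408 ⇒ V=9.5408 continue  boundary S*=-
step 0: (k=0,j=0): S=90.5200, (K−S)⁺=2.8300, hold=18.2606 ⇒ V=18.2606 continue  boundary S*=-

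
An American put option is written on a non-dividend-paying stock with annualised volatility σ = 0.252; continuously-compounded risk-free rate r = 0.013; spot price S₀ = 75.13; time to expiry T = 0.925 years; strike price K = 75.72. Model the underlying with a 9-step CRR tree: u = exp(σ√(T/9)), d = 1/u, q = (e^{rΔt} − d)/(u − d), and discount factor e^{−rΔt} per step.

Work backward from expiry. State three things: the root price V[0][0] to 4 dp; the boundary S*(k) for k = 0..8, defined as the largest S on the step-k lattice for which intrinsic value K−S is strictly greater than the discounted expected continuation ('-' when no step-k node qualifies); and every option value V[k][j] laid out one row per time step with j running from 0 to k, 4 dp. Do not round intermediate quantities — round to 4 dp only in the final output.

params: Δt=0.10278 u=1.08414 d=0.92239 q=0.48808 e^(-rΔt)=0.99866
t_9 payoffs: 39.4089 33.0413 25.5570 16.7603 6.4209 0.0000 0.0000 0.0000 0.0000 0.0000
t_8: node(8,0) S=39.3663 payoff=36.3537 vs cont=36.2526 → 36.3537 [stop]  node(8,1) S=46.2697 payoff=29.4503 vs cont=29.3492 → 29.4503 [stop]  node(8,2) S=54.3838 payoff=21.3362 vs cont=21.2351 → 21.3362 [stop]  node(8,3) S=63.9207 payoff=11.7993 vs cont=11.6982 → 11.7993 [stop]  node(8,4) S=75.1300 payoff=0.5900 vs cont=3.2826 → 3.2826 [wait]  node(8,5) S=88.3050 payoff=0.0000 vs cont=0.0000 → 0.0000 [wait]  node(8,6) S=103.7905 payoff=0.0000 vs cont=0.0000 → 0.0000 [wait]  node(8,7) S=121.9915 payoff=0.0000 vs cont=0.0000 → 0.0000 [wait]  node(8,8) S=143.3844 payoff=0.0000 vs cont=0.0000 → 0.0000 [wait]  ⇒ S*(8)=63.9207
t_7: node(7,0) S=42.6787 payoff=33.0413 vs cont=32.9402 → 33.0413 [stop]  node(7,1) S=50.1630 payoff=25.5570 vs cont=25.4559 → 25.5570 [stop]  node(7,2) S=58.9597 payoff=16.7603 vs cont=16.6592 → 16.7603 [stop]  node(7,3) S=69.2991 payoff=6.4209 vs cont=7.6323 → 7.6323 [wait]  node(7,4) S=81.4516 payoff=0.0000 vs cont=1.6782 → 1.6782 [wait]  node(7,5) S=95.7352 payoff=0.0000 vs cont=0.0000 → 0.0000 [wait]  node(7,6) S=112.5236 payoff=0.0000 vs cont=0.0000 → 0.0000 [wait]  node(7,7) S=132.2561 payoff=0.0000 vs cont=0.0000 → 0.0000 [wait]  ⇒ S*(7)=58.9597
t_6: node(6,0) S=46.2697 payoff=29.4503 vs cont=29.3492 → 29.4503 [stop]  node(6,1) S=54.3838 payoff=21.3362 vs cont=21.2351 → 21.3362 [stop]  node(6,2) S=63.9207 payoff=11.7993 vs cont=12.2887 → 12.2887 [wait]  node(6,3) S=75.1300 payoff=0.5900 vs cont=4.7199 → 4.7199 [wait]  node(6,4) S=88.3050 payoff=0.0000 vs cont=0.8580 → 0.8580 [wait]  node(6,5) S=103.7905 payoff=0.0000 vs cont=0.0000 → 0.0000 [wait]  node(6,6) S=121.9915 payoff=0.0000 vs cont=0.0000 → 0.0000 [wait]  ⇒ S*(6)=54.3838
t_5: node(5,0) S=50.1630 payoff=25.5570 vs cont=25.4559 → 25.5570 [stop]  node(5,1) S=58.9597 payoff=16.7603 vs cont=16.8977 → 16.8977 [wait]  node(5,2) S=69.2991 payoff=6.4209 vs cont=8.5830 → 8.5830 [wait]  node(5,3) S=81.4516 payoff=0.0000 vs cont=2.8312 → 2.8312 [wait]  node(5,4) S=95.7352 payoff=0.0000 vs cont=0.4386 → 0.4386 [wait]  node(5,5) S=112.5236 payoff=0.0000 vs cont=0.0000 → 0.0000 [wait]  ⇒ S*(5)=50.1630
t_4: node(4,0) S=54.3838 payoff=21.3362 vs cont=21.3021 → 21.3362 [stop]  node(4,1) S=63.9207 payoff=11.7993 vs cont=12.8224 → 12.8224 [wait]  node(4,2) S=75.1300 payoff=0.5900 vs cont=5.7680 → 5.7680 [wait]  node(4,3) S=88.3050 payoff=0.0000 vs cont=1.6612 → 1.6612 [wait]  node(4,4) S=103.7905 payoff=0.0000 vs cont=0.2242 → 0.2242 [wait]  ⇒ S*(4)=54.3838
t_3: node(3,0) S=58.9597 payoff=16.7603 vs cont=17.1578 → 17.1578 [wait]  node(3,1) S=69.2991 payoff=6.4209 vs cont=9.3667 → 9.3667 [wait]  node(3,2) S=81.4516 payoff=0.0000 vs cont=3.7585 → 3.7585 [wait]  node(3,3) S=95.7352 payoff=0.0000 vs cont=0.9586 → 0.9586 [wait]  ⇒ S*(3)=-
t_2: node(2,0) S=63.9207 payoff=11.7993 vs cont=13.3373 → 13.3373 [wait]  node(2,1) S=75.1300 payoff=0.5900 vs cont=6.6206 → 6.6206 [wait]  node(2,2) S=88.3050 payoff=0.0000 vs cont=2.3887 → 2.3887 [wait]  ⇒ S*(2)=-
t_1: node(1,0) S=69.2991 payoff=6.4209 vs cont=10.0456 → 10.0456 [wait]  node(1,1) S=81.4516 payoff=0.0000 vs cont=4.5490 → 4.5490 [wait]  ⇒ S*(1)=-
t_0: node(0,0) S=75.1300 payoff=0.5900 vs cont=7.3530 → 7.3530 [wait]  ⇒ S*(0)=-

price = 7.3530
boundary = - - - - 54.3838 50.1630 54.3838 58.9597 63.9207
tree:
7.3530
10.0456 4.5490
13.3373 6.6206 2.3887
17.1578 9.3667 3.7585 0.9586
21.3362 12.8224 5.7680 1.6612 0.2242
25.5570 16.8977 8.5830 2.8312 0.4386 0.0000
29.4503 21.3362 12.2887 4.7199 0.8580 0.0000 0.0000
33.0413 25.5570 16.7603 7.6323 1.6782 0.0000 0.0000 0.0000
36.3537 29.4503 21.3362 11.7993 3.2826 0.0000 0.0000 0.0000 0.0000
39.4089 33.0413 25.5570 16.7603 6.4209 0.0000 0.0000 0.0000 0.0000 0.0000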